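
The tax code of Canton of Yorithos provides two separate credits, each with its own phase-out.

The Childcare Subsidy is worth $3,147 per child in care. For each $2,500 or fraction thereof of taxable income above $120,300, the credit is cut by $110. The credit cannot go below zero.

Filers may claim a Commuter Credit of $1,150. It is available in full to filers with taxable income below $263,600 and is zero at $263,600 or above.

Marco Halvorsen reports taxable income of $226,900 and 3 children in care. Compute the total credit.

$5,861

Childcare Subsidy: base = 3 × $3,147 = $9,441. income exceeds $120,300 by $106,600, which is 43 full-or-partial $2,500 increments; reduction = 43 × $110 = $4,730, leaving $4,711.
Commuter Credit: $226,900 is below the $263,600 cutoff, so the full $1,150 applies.
Total: $4,711 + $1,150 = $5,861.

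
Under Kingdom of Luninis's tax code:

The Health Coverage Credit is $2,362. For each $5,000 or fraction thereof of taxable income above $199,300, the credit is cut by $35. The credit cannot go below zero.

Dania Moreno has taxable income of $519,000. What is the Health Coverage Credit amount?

Health Coverage Credit: income exceeds $199,300 by $319,700, which is 64 full-or-partial $5,000 increments; reduction = 64 × $35 = $2,240, leaving $122.

$122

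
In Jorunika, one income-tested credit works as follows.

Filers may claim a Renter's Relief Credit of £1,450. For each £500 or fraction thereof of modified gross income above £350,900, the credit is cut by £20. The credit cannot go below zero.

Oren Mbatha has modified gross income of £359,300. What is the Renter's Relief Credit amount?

£1,110

Renter's Relief Credit: income exceeds £350,900 by £8,400, which is 17 full-or-partial £500 increments; reduction = 17 × £20 = £340, leaving £1,110.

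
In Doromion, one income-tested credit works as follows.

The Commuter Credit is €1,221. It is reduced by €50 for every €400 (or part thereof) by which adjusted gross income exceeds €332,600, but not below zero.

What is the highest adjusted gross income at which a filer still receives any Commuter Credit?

€342,200

After 24 increments the reduction is 24 × €50 = €1,200, leaving €21; one more increment wipes it out. Increment 24 ends at excess 24 × €400 = €9,600, so the highest qualifying income is €332,600 + €9,600 = €342,200.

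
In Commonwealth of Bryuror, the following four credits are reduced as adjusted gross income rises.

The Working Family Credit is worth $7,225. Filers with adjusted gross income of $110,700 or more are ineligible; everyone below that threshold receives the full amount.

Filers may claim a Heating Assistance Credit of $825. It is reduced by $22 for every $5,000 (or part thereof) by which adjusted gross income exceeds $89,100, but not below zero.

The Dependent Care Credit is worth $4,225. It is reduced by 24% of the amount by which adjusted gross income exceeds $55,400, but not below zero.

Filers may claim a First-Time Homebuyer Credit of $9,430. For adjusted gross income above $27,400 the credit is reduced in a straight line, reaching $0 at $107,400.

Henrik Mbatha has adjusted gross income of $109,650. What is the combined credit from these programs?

Working Family Credit: $109,650 is below the $110,700 cutoff, so the full $7,225 applies.
Heating Assistance Credit: income exceeds $89,100 by $20,550, which is 5 full-or-partial $5,000 increments; reduction = 5 × $22 = $110, leaving $715.
Dependent Care Credit: 24% of the $54,250 excess over $55,400 is $13,020 ≥ base, so the credit is $0.
First-Time Homebuyer Credit: $109,650 is at or above $107,400, so the credit is $0.
Total: $7,225 + $715 + $0 + $0 = $7,940.

$7,940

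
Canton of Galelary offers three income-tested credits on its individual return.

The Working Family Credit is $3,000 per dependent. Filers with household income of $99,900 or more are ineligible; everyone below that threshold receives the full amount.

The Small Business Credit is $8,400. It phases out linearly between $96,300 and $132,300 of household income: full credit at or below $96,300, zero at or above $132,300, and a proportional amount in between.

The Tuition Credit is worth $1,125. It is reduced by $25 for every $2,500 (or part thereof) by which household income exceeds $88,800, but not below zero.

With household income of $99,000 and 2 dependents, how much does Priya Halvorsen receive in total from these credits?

$14,770

Working Family Credit: base = 2 × $3,000 = $6,000. $99,000 is below the $99,900 cutoff, so the full $6,000 applies.
Small Business Credit: $99,000 is $2,700 into a $36,000 phase-out range, leaving 33,300/36,000 of the credit: $8,400 × 33,300/36,000 = $7,770.
Tuition Credit: income exceeds $88,800 by $10,200, which is 5 full-or-partial $2,500 increments; reduction = 5 × $25 = $125, leaving $1,000.
Total: $6,000 + $7,770 + $1,000 = $14,770.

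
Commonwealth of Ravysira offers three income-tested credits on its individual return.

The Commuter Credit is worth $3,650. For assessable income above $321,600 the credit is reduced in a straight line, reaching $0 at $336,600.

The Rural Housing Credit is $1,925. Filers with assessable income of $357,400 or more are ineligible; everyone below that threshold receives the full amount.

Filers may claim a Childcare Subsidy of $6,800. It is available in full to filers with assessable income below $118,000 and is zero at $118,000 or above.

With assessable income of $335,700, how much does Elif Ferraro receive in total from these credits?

$2,144

Commuter Credit: $335,700 is $14,100 into a $15,000 phase-out range, leaving 900/15,000 of the credit: $3,650 × 900/15,000 = $219.
Rural Housing Credit: $335,700 is below the $357,400 cutoff, so the full $1,925 applies.
Childcare Subsidy: $335,700 meets or exceeds the $118,000 cutoff, so the credit is $0.
Total: $219 + $1,925 + $0 = $2,144.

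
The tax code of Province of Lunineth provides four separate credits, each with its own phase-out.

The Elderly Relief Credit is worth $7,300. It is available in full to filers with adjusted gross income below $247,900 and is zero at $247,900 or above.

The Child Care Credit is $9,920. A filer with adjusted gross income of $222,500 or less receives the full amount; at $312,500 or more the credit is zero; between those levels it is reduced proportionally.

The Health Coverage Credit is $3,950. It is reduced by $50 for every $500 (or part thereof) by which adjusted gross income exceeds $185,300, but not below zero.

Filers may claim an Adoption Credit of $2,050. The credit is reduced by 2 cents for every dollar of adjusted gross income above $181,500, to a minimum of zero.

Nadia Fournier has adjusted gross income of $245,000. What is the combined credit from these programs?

Elderly Relief Credit: $245,000 is below the $247,900 cutoff, so the full $7,300 applies.
Child Care Credit: $245,000 is $22,500 into a $90,000 phase-out range, leaving 67,500/90,000 of the credit: $9,920 × 67,500/90,000 = $7,440.
Health Coverage Credit: income exceeds $185,300 by $59,700 → 120 increments × $50 = $6,000 ≥ base, so the credit is $0.
Adoption Credit: 2% of the $63,500 excess over $181,500 is $1,270; credit = $2,050 − $1,270 = $780.
Total: $7,300 + $7,440 + $0 + $780 = $15,520.

$15,520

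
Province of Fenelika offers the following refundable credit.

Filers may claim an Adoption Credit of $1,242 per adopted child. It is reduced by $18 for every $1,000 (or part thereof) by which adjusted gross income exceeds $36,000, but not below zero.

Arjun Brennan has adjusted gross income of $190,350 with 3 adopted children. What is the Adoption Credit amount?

$936

Adoption Credit: base = 3 × $1,242 = $3,726. income exceeds $36,000 by $154,350, which is 155 full-or-partial $1,000 increments; reduction = 155 × $18 = $2,790, leaving $936.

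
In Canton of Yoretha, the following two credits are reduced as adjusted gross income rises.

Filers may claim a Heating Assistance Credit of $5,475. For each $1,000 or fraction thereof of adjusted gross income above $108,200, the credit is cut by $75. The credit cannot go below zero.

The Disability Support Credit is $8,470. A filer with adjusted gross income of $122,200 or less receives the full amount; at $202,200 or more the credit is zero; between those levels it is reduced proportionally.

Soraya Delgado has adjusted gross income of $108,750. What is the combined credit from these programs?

Heating Assistance Credit: income exceeds $108,200 by $550, which is 1 full-or-partial $1,000 increment; reduction = 1 × $75 = $75, leaving $5,400.
Disability Support Credit: $108,750 is at or below the $122,200 threshold, so the full $8,470 applies.
Total: $5,400 + $8,470 = $13,870.

$13,870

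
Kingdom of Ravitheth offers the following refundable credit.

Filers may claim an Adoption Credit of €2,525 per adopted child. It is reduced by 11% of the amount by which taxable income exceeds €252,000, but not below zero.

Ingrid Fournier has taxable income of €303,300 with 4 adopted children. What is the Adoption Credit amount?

€4,457

Adoption Credit: base = 4 × €2,525 = €10,100. 11% of the €51,300 excess over €252,000 is €5,643; credit = €10,100 − €5,643 = €4,457.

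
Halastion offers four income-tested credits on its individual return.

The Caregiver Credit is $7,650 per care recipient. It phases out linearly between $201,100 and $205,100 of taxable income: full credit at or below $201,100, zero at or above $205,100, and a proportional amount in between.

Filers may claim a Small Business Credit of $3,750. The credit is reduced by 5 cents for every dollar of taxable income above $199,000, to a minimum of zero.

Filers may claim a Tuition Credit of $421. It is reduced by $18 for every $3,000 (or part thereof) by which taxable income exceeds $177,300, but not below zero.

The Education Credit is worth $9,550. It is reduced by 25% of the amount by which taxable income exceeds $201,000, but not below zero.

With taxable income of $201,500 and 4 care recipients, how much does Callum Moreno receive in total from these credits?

$40,849

Caregiver Credit: base = 4 × $7,650 = $30,600. $201,500 is $400 into a $4,000 phase-out range, leaving 3,600/4,000 of the credit: $30,600 × 3,600/4,000 = $27,540.
Small Business Credit: 5% of the $2,500 excess over $199,000 is $125; credit = $3,750 − $125 = $3,625.
Tuition Credit: income exceeds $177,300 by $24,200, which is 9 full-or-partial $3,000 increments; reduction = 9 × $18 = $162, leaving $259.
Education Credit: 25% of the $500 excess over $201,000 is $125; credit = $9,550 − $125 = $9,425.
Total: $27,540 + $3,625 + $259 + $9,425 = $40,849.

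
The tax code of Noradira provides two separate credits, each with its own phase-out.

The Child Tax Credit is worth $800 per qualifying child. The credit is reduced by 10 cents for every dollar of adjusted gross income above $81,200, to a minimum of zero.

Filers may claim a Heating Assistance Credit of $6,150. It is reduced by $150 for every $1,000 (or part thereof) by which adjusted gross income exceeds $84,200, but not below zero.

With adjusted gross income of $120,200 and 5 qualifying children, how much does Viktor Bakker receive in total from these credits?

Child Tax Credit: base = 5 × $800 = $4,000. 10% of the $39,000 excess over $81,200 is $3,900; credit = $4,000 − $3,900 = $100.
Heating Assistance Credit: income exceeds $84,200 by $36,000, which is 36 full-or-partial $1,000 increments; reduction = 36 × $150 = $5,400, leaving $750.
Total: $100 + $750 = $850.

$850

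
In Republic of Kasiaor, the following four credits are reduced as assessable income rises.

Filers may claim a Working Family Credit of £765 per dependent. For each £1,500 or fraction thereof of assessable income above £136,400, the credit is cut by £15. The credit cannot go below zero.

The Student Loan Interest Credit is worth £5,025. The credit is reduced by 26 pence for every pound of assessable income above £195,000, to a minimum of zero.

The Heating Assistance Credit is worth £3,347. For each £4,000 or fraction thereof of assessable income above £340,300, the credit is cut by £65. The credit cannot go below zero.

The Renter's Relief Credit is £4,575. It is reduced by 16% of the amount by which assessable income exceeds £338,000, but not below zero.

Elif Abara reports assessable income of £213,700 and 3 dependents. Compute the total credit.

Working Family Credit: base = 3 × £765 = £2,295. income exceeds £136,400 by £77,300, which is 52 full-or-partial £1,500 increments; reduction = 52 × £15 = £780, leaving £1,515.
Student Loan Interest Credit: 26% of the £18,700 excess over £195,000 is £4,862; credit = £5,025 − £4,862 = £163.
Heating Assistance Credit: £213,700 is at or below the £340,300 threshold, so the full £3,347 applies.
Renter's Relief Credit: £213,700 is at or below the £338,000 threshold, so the full £4,575 applies.
Total: £1,515 + £163 + £3,347 + £4,575 = £9,600.

£9,600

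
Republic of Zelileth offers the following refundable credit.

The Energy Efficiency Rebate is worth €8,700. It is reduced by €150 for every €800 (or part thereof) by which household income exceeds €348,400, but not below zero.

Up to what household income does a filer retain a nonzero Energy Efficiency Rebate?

€394,000

After 57 increments the reduction is 57 × €150 = €8,550, leaving €150; one more increment wipes it out. Increment 57 ends at excess 57 × €800 = €45,600, so the highest qualifying income is €348,400 + €45,600 = €394,000.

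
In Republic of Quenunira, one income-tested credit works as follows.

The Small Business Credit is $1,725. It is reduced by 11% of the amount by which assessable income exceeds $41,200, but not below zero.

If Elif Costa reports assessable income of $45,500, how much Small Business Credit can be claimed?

$1,252

Small Business Credit: 11% of the $4,300 excess over $41,200 is $473; credit = $1,725 − $473 = $1,252.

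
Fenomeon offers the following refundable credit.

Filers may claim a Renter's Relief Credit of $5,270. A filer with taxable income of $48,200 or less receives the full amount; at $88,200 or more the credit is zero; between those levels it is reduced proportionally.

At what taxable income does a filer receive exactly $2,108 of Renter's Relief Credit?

$2,108 is 2,108/5,270 of the full $5,270, so 3,162/5,270 of the $40,000 range has been used: income = $48,200 + $40,000 × 3,162/5,270 = $72,200.

$72,200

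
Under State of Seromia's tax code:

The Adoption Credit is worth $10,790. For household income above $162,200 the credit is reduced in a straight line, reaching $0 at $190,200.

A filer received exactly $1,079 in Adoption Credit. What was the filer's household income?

$1,079 is 1,079/10,790 of the full $10,790, so 9,711/10,790 of the $28,000 range has been used: income = $162,200 + $28,000 × 9,711/10,790 = $187,400.

$187,400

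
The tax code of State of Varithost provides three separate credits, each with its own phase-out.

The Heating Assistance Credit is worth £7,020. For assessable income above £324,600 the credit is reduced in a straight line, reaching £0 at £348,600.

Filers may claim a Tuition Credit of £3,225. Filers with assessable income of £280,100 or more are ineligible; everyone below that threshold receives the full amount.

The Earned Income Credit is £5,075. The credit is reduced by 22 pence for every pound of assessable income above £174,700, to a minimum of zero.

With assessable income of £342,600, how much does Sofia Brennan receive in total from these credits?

Heating Assistance Credit: £342,600 is £18,000 into a £24,000 phase-out range, leaving 6,000/24,000 of the credit: £7,020 × 6,000/24,000 = £1,755.
Tuition Credit: £342,600 meets or exceeds the £280,100 cutoff, so the credit is £0.
Earned Income Credit: 22% of the £167,900 excess over £174,700 is £36,938 ≥ base, so the credit is £0.
Total: £1,755 + £0 + £0 = £1,755.

£1,755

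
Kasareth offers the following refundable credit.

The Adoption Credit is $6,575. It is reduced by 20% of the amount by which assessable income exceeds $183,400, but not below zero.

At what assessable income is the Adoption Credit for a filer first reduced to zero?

The credit falls by 20% of each dollar above $183,400, so it reaches zero when the excess is $6,575 / 20% = $32,875: income = $183,400 + $32,875 = $216,275.

$216,275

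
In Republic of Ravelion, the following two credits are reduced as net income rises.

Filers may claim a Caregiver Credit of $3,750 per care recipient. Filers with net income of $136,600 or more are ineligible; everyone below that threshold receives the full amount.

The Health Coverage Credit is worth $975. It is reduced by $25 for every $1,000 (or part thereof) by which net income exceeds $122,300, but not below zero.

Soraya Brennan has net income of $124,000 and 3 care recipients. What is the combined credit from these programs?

$12,175

Caregiver Credit: base = 3 × $3,750 = $11,250. $124,000 is below the $136,600 cutoff, so the full $11,250 applies.
Health Coverage Credit: income exceeds $122,300 by $1,700, which is 2 full-or-partial $1,000 increments; reduction = 2 × $25 = $50, leaving $925.
Total: $11,250 + $925 = $12,175.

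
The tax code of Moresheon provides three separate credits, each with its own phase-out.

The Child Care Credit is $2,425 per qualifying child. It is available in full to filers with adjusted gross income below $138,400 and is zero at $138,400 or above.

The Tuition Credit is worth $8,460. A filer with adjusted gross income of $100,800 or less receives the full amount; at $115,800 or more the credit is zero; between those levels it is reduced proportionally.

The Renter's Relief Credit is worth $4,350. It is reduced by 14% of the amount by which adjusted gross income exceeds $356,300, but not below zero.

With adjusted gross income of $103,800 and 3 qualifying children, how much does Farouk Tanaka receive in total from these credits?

$18,393

Child Care Credit: base = 3 × $2,425 = $7,275. $103,800 is below the $138,400 cutoff, so the full $7,275 applies.
Tuition Credit: $103,800 is $3,000 into a $15,000 phase-out range, leaving 12,000/15,000 of the credit: $8,460 × 12,000/15,000 = $6,768.
Renter's Relief Credit: $103,800 is at or below the $356,300 threshold, so the full $4,350 applies.
Total: $7,275 + $6,768 + $4,350 = $18,393.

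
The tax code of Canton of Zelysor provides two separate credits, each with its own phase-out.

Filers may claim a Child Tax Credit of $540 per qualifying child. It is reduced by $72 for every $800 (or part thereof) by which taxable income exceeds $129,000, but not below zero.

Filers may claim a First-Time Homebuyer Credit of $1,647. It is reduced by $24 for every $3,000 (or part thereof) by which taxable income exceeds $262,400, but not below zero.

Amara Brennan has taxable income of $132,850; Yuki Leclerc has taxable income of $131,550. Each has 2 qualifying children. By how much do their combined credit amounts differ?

Amara ($132,850): Child Tax Credit: base = 2 × $540 = $1,080. income exceeds $129,000 by $3,850, which is 5 full-or-partial $800 increments; reduction = 5 × $72 = $360, leaving $720. First-Time Homebuyer Credit: $132,850 is at or below the $262,400 threshold, so the full $1,647 applies. total $720 + $1,647 = $2,367
Yuki ($131,550): Child Tax Credit: base = 2 × $540 = $1,080. income exceeds $129,000 by $2,550, which is 4 full-or-partial $800 increments; reduction = 4 × $72 = $288, leaving $792. First-Time Homebuyer Credit: $131,550 is at or below the $262,400 threshold, so the full $1,647 applies. total $792 + $1,647 = $2,439
Difference: |$2,367 − $2,439| = $72.

$72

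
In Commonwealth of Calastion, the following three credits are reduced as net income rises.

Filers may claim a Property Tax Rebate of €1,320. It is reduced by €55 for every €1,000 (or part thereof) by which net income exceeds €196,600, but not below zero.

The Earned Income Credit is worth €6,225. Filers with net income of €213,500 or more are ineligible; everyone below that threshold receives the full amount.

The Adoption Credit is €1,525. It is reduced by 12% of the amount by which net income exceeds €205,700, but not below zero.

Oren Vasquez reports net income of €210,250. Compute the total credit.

€7,754

Property Tax Rebate: income exceeds €196,600 by €13,650, which is 14 full-or-partial €1,000 increments; reduction = 14 × €55 = €770, leaving €550.
Earned Income Credit: €210,250 is below the €213,500 cutoff, so the full €6,225 applies.
Adoption Credit: 12% of the €4,550 excess over €205,700 is €546; credit = €1,525 − €546 = €979.
Total: €550 + €6,225 + €979 = €7,754.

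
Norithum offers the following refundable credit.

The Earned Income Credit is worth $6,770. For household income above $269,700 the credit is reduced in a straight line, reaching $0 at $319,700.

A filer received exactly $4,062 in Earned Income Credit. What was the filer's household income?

$289,700

$4,062 is 4,062/6,770 of the full $6,770, so 2,708/6,770 of the $50,000 range has been used: income = $269,700 + $50,000 × 2,708/6,770 = $289,700.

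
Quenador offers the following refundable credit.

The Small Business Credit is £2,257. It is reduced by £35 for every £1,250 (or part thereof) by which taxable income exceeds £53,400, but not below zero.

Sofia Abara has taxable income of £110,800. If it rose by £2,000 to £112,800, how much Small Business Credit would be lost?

£70

At £110,800 — income exceeds £53,400 by £57,400, which is 46 full-or-partial £1,250 increments; reduction = 46 × £35 = £1,610, leaving £647.
At £112,800 — income exceeds £53,400 by £59,400, which is 48 full-or-partial £1,250 increments; reduction = 48 × £35 = £1,680, leaving £577.
Lost: £647 − £577 = £70.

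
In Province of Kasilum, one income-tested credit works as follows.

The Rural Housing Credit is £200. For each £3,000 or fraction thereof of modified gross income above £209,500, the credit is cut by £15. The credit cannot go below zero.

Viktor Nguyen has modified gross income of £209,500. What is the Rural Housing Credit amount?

£200

Rural Housing Credit: £209,500 is at or below the £209,500 threshold, so the full £200 applies.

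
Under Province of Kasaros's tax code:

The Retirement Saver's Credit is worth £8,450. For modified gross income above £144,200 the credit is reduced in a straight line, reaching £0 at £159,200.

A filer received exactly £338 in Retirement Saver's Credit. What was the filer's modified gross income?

£338 is 338/8,450 of the full £8,450, so 8,112/8,450 of the £15,000 range has been used: income = £144,200 + £15,000 × 8,112/8,450 = £158,600.

£158,600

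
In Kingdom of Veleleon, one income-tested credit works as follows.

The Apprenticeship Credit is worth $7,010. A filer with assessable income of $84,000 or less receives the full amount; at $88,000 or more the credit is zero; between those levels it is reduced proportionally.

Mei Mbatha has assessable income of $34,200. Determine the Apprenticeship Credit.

$7,010

Apprenticeship Credit: $34,200 is at or below the $84,000 threshold, so the full $7,010 applies.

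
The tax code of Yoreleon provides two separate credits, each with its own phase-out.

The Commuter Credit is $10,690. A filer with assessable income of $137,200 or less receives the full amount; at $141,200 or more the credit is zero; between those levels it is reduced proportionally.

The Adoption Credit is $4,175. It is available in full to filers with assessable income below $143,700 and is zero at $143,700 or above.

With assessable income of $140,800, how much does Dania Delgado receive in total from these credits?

$5,244

Commuter Credit: $140,800 is $3,600 into a $4,000 phase-out range, leaving 400/4,000 of the credit: $10,690 × 400/4,000 = $1,069.
Adoption Credit: $140,800 is below the $143,700 cutoff, so the full $4,175 applies.
Total: $1,069 + $4,175 = $5,244.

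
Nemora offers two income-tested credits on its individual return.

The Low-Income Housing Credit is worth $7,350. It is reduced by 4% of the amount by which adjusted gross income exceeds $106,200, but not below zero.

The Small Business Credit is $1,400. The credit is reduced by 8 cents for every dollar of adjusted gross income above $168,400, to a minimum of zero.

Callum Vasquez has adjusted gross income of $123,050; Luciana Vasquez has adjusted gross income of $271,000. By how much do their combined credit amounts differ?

Callum ($123,050): Low-Income Housing Credit: 4% of the $16,850 excess over $106,200 is $674; credit = $7,350 − $674 = $6,676. Small Business Credit: $123,050 is at or below the $168,400 threshold, so the full $1,400 applies. total $6,676 + $1,400 = $8,076
Luciana ($271,000): Low-Income Housing Credit: 4% of the $164,800 excess over $106,200 is $6,592; credit = $7,350 − $6,592 = $758. Small Business Credit: 8% of the $102,600 excess over $168,400 is $8,208 ≥ base, so the credit is $0. total $758 + $0 = $758
Difference: |$8,076 − $758| = $7,318.

$7,318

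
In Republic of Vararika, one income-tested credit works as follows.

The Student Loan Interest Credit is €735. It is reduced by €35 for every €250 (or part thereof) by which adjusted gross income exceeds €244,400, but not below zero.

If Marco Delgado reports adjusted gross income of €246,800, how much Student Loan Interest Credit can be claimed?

Student Loan Interest Credit: income exceeds €244,400 by €2,400, which is 10 full-or-partial €250 increments; reduction = 10 × €35 = €350, leaving €385.

€385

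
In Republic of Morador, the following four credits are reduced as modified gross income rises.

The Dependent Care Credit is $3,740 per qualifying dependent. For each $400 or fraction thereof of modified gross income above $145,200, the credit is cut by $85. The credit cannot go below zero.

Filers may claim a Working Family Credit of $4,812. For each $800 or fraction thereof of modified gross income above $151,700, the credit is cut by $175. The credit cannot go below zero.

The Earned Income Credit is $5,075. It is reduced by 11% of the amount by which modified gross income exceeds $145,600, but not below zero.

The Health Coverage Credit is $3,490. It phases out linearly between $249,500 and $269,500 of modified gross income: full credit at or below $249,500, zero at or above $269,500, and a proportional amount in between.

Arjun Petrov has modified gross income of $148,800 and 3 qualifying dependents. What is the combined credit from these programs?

$23,480

Dependent Care Credit: base = 3 × $3,740 = $11,220. income exceeds $145,200 by $3,600, which is 9 full-or-partial $400 increments; reduction = 9 × $85 = $765, leaving $10,455.
Working Family Credit: $148,800 is at or below the $151,700 threshold, so the full $4,812 applies.
Earned Income Credit: 11% of the $3,200 excess over $145,600 is $352; credit = $5,075 − $352 = $4,723.
Health Coverage Credit: $148,800 is at or below the $249,500 threshold, so the full $3,490 applies.
Total: $10,455 + $4,812 + $4,723 + $3,490 = $23,480.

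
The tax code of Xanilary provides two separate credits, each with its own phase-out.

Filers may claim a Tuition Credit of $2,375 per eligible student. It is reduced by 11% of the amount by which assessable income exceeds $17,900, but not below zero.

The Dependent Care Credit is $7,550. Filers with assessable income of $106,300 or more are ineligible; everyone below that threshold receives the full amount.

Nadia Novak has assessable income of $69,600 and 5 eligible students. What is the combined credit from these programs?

$13,738

Tuition Credit: base = 5 × $2,375 = $11,875. 11% of the $51,700 excess over $17,900 is $5,687; credit = $11,875 − $5,687 = $6,188.
Dependent Care Credit: $69,600 is below the $106,300 cutoff, so the full $7,550 applies.
Total: $6,188 + $7,550 = $13,738.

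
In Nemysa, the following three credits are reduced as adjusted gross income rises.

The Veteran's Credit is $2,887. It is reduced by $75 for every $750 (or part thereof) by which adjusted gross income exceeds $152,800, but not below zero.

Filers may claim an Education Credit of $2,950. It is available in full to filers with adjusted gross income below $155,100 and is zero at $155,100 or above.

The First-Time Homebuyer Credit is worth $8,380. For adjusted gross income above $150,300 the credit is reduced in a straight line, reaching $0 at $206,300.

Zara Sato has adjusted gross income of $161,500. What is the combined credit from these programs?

$8,691

Veteran's Credit: income exceeds $152,800 by $8,700, which is 12 full-or-partial $750 increments; reduction = 12 × $75 = $900, leaving $1,987.
Education Credit: $161,500 meets or exceeds the $155,100 cutoff, so the credit is $0.
First-Time Homebuyer Credit: $161,500 is $11,200 into a $56,000 phase-out range, leaving 44,800/56,000 of the credit: $8,380 × 44,800/56,000 = $6,704.
Total: $1,987 + $0 + $6,704 = $8,691.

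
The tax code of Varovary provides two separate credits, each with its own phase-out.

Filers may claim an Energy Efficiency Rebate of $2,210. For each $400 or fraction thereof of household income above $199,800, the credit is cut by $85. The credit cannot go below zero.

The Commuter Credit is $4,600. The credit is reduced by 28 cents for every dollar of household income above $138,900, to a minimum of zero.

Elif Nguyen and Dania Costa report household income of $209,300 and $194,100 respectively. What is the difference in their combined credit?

$2,040

Elif ($209,300): Energy Efficiency Rebate: income exceeds $199,800 by $9,500, which is 24 full-or-partial $400 increments; reduction = 24 × $85 = $2,040, leaving $170. Commuter Credit: 28% of the $70,400 excess over $138,900 is $19,712 ≥ base, so the credit is $0. total $170 + $0 = $170
Dania ($194,100): Energy Efficiency Rebate: $194,100 is at or below the $199,800 threshold, so the full $2,210 applies. Commuter Credit: 28% of the $55,200 excess over $138,900 is $15,456 ≥ base, so the credit is $0. total $2,210 + $0 = $2,210
Difference: |$170 − $2,210| = $2,040.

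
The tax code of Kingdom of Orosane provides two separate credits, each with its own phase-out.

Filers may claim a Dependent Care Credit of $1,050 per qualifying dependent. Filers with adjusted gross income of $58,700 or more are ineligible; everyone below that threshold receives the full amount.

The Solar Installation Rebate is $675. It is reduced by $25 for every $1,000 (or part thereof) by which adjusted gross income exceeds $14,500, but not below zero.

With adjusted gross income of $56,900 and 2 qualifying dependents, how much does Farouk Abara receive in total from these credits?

Dependent Care Credit: base = 2 × $1,050 = $2,100. $56,900 is below the $58,700 cutoff, so the full $2,100 applies.
Solar Installation Rebate: income exceeds $14,500 by $42,400 → 43 increments × $25 = $1,075 ≥ base, so the credit is $0.
Total: $2,100 + $0 = $2,100.

$2,100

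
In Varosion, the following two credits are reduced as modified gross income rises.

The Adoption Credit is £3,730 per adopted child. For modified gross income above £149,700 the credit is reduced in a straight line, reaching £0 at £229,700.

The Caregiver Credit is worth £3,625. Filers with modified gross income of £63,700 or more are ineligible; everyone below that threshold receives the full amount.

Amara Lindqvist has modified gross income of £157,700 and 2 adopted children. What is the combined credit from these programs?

Adoption Credit: base = 2 × £3,730 = £7,460. £157,700 is £8,000 into a £80,000 phase-out range, leaving 72,000/80,000 of the credit: £7,460 × 72,000/80,000 = £6,714.
Caregiver Credit: £157,700 meets or exceeds the £63,700 cutoff, so the credit is £0.
Total: £6,714 + £0 = £6,714.

£6,714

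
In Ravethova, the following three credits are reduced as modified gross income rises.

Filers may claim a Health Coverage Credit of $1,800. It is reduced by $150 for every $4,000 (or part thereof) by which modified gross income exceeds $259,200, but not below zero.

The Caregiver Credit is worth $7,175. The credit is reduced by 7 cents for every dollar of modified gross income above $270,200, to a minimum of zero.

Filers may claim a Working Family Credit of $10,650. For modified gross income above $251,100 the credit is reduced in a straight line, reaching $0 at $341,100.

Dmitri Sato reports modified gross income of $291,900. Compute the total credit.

Health Coverage Credit: income exceeds $259,200 by $32,700, which is 9 full-or-partial $4,000 increments; reduction = 9 × $150 = $1,350, leaving $450.
Caregiver Credit: 7% of the $21,700 excess over $270,200 is $1,519; credit = $7,175 − $1,519 = $5,656.
Working Family Credit: $291,900 is $40,800 into a $90,000 phase-out range, leaving 49,200/90,000 of the credit: $10,650 × 49,200/90,000 = $5,822.
Total: $450 + $5,656 + $5,822 = $11,928.

$11,928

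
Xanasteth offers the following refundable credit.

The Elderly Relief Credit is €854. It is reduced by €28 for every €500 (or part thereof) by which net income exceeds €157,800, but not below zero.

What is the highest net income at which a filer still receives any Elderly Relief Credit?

€172,800

After 30 increments the reduction is 30 × €28 = €840, leaving €14; one more increment wipes it out. Increment 30 ends at excess 30 × €500 = €15,000, so the highest qualifying income is €157,800 + €15,000 = €172,800.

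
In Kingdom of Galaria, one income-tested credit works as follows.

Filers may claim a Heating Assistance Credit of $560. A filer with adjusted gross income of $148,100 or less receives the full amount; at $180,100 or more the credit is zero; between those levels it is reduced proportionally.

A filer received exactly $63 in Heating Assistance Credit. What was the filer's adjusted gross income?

$63 is 63/560 of the full $560, so 497/560 of the $32,000 range has been used: income = $148,100 + $32,000 × 497/560 = $176,500.

$176,500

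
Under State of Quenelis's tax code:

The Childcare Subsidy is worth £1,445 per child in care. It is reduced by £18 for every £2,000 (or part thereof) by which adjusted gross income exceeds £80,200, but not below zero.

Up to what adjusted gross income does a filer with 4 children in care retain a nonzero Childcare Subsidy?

£722,200

Full credit = 4 × £1,445 = £5,780.
After 321 increments the reduction is 321 × £18 = £5,778, leaving £2; one more increment wipes it out. Increment 321 ends at excess 321 × £2,000 = £642,000, so the highest qualifying income is £80,200 + £642,000 = £722,200.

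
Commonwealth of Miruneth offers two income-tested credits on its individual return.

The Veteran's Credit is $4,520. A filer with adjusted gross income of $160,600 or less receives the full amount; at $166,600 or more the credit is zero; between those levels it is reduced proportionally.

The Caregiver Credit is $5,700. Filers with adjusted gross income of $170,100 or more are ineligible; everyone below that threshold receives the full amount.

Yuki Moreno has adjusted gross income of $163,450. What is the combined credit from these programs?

$8,073

Veteran's Credit: $163,450 is $2,850 into a $6,000 phase-out range, leaving 3,150/6,000 of the credit: $4,520 × 3,150/6,000 = $2,373.
Caregiver Credit: $163,450 is below the $170,100 cutoff, so the full $5,700 applies.
Total: $2,373 + $5,700 = $8,073.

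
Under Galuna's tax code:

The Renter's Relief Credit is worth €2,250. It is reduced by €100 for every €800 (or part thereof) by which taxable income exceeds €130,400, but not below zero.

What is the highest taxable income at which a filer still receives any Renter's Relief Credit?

After 22 increments the reduction is 22 × €100 = €2,200, leaving €50; one more increment wipes it out. Increment 22 ends at excess 22 × €800 = €17,600, so the highest qualifying income is €130,400 + €17,600 = €148,000.

€148,000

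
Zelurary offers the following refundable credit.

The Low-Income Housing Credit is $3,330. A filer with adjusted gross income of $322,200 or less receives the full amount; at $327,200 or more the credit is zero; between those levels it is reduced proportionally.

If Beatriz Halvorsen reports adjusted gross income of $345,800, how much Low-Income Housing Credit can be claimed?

Low-Income Housing Credit: $345,800 is at or above $327,200, so the credit is $0.

$0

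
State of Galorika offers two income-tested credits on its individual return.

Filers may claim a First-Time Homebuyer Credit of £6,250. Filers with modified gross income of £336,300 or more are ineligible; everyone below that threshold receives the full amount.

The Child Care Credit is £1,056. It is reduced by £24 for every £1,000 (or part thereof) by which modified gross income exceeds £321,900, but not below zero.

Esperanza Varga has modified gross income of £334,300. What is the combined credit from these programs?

First-Time Homebuyer Credit: £334,300 is below the £336,300 cutoff, so the full £6,250 applies.
Child Care Credit: income exceeds £321,900 by £12,400, which is 13 full-or-partial £1,000 increments; reduction = 13 × £24 = £312, leaving £744.
Total: £6,250 + £744 = £6,994.

£6,994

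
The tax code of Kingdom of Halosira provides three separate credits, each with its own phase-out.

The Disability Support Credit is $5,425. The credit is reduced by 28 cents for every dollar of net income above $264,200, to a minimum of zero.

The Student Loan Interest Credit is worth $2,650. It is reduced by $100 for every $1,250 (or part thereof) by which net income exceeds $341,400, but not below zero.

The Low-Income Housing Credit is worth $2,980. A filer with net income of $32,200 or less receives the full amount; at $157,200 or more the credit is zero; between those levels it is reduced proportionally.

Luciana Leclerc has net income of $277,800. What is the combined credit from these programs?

Disability Support Credit: 28% of the $13,600 excess over $264,200 is $3,808; credit = $5,425 − $3,808 = $1,617.
Student Loan Interest Credit: $277,800 is at or below the $341,400 threshold, so the full $2,650 applies.
Low-Income Housing Credit: $277,800 is at or above $157,200, so the credit is $0.
Total: $1,617 + $2,650 + $0 = $4,267.

$4,267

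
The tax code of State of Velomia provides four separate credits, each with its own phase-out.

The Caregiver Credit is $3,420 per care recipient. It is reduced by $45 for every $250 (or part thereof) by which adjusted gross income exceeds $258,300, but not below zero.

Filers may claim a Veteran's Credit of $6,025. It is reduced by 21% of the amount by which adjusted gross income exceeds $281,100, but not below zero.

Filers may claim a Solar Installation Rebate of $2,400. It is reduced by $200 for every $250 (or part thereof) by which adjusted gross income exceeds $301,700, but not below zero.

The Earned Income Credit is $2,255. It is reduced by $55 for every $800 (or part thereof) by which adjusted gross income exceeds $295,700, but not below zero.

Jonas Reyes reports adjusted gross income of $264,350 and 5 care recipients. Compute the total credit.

Caregiver Credit: base = 5 × $3,420 = $17,100. income exceeds $258,300 by $6,050, which is 25 full-or-partial $250 increments; reduction = 25 × $45 = $1,125, leaving $15,975.
Veteran's Credit: $264,350 is at or below the $281,100 threshold, so the full $6,025 applies.
Solar Installation Rebate: $264,350 is at or below the $301,700 threshold, so the full $2,400 applies.
Earned Income Credit: $264,350 is at or below the $295,700 threshold, so the full $2,255 applies.
Total: $15,975 + $6,025 + $2,400 + $2,255 = $26,655.

$26,655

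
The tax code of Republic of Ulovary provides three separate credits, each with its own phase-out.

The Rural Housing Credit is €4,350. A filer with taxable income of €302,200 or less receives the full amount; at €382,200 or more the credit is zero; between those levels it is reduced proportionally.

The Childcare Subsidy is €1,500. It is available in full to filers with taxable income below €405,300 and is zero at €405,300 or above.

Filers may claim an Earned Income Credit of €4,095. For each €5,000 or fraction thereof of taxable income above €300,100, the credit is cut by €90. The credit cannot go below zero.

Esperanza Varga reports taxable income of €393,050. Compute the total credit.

€3,885

Rural Housing Credit: €393,050 is at or above €382,200, so the credit is €0.
Childcare Subsidy: €393,050 is below the €405,300 cutoff, so the full €1,500 applies.
Earned Income Credit: income exceeds €300,100 by €92,950, which is 19 full-or-partial €5,000 increments; reduction = 19 × €90 = €1,710, leaving €2,385.
Total: €0 + €1,500 + €2,385 = €3,885.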